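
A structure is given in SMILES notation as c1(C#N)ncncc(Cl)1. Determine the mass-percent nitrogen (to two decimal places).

30.11%

Atom tally by fragment:
  pyrimidine ring core → C:4 H:4 N:2
  (− 2 ring H displaced by substituents)
  + CN → C:1 N:1
  + Cl → Cl:1
Element totals:
  C: 5
  H: 2
  Cl: 1
  N: 3
Molecular formula: C5H2ClN3.
Molar mass = 139.542 g/mol.
Mass from N: 3 × 14.007 = 42.021 g/mol.
%N = 42.021 / 139.542 × 100 = 30.11%.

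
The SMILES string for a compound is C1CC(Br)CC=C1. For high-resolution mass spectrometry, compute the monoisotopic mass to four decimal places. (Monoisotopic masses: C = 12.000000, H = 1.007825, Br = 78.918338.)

159.9888

Atom tally by fragment:
  cyclohexene ring core → C:6 H:10
  (− 1 ring H displaced by substituents)
  + Br → Br:1
Element totals:
  C: 6
  H: 9
  Br: 1
Molecular formula: C6H9Br.
  M = 6(12.0) + 9(1.007825) + 78.918338
    = 72.000000 + 9.070425 + 78.918338 = 159.988763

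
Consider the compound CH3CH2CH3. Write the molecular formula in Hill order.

Element totals:
  C: 3
  H: 8

C3H8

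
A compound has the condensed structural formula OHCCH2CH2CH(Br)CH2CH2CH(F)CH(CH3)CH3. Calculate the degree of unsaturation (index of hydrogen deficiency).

Atom tally by fragment:
  OHCCH2 → C:2 H:3 O:1
  CH2 → C:1 H:2
  CH(Br) → C:1 H:1 Br:1
  CH2 → C:1 H:2
  CH2 → C:1 H:2
  CH(F) → C:1 H:1 F:1
  CH(CH3) → C:2 H:4
  CH3 → C:1 H:3
Element totals:
  C: 10
  H: 18
  Br: 1
  F: 1
  O: 1
Molecular formula: C10H18BrFO.
DoU = (2C + 2 + N − H − X) / 2 = (2·10 + 2 + 0 − 18 − 2) / 2 = 1.

1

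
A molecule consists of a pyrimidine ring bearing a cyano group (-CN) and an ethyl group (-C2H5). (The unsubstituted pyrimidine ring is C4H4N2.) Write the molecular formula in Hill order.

C7H7N3

Atom tally by fragment:
  pyrimidine ring core → C:4 H:4 N:2
  (− 2 ring H displaced by substituents)
  + CN → C:1 N:1
  + C2H5 → C:2 H:5
Element totals:
  C: 7
  H: 7
  N: 3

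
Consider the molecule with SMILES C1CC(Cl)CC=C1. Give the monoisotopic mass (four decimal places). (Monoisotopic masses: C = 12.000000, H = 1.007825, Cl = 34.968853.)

116.0393

Atom tally by fragment:
  cyclohexene ring core → C:6 H:10
  (− 1 ring H displaced by substituents)
  + Cl → Cl:1
Element totals:
  C: 6
  H: 9
  Cl: 1
Molecular formula: C6H9Cl.
  M = 6(12.0) + 9(1.007825) + 34.968853
    = 72.000000 + 9.070425 + 34.968853 = 116.039278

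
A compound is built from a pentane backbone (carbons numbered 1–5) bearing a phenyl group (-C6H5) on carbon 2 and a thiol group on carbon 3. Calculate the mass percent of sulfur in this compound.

17.78%

Atom tally by fragment:
  CH3 → C:1 H:3
  CH(C6H5) → C:7 H:6
  CH(SH) → C:1 H:2 S:1
  CH2 → C:1 H:2
  CH3 → C:1 H:3
Element totals:
  C: 11
  H: 16
  S: 1
Molecular formula: C11H16S.
Molar mass = 180.309 g/mol.
Mass from S: 1 × 32.06 = 32.060 g/mol.
%S = 32.060 / 180.309 × 100 = 17.78%.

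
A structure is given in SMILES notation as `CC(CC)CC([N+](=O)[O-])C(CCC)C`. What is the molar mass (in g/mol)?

Atom tally by fragment:
  CH3 → C:1 H:3
  CH(C2H5) → C:3 H:6
  CH2 → C:1 H:2
  CH(NO2) → C:1 H:1 N:1 O:2
  CH(CH2CH2CH3) → C:4 H:8
  CH3 → C:1 H:3
Element totals:
  C: 11
  H: 23
  N: 1
  O: 2
Molecular formula: C11H23NO2.
  M = 11(12.011) + 23(1.008) + 14.007 + 2(15.999)
    = 132.121 + 23.184 + 14.007 + 31.998 = 201.310

201.31 g/mol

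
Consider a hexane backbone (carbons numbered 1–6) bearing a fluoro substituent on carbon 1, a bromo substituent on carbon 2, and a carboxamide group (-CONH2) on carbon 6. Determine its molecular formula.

C7H13BrFNO

Atom tally by fragment:
  FCH2 → C:1 H:2 F:1
  CH(Br) → C:1 H:1 Br:1
  CH2 → C:1 H:2
  CH2 → C:1 H:2
  CH2 → C:1 H:2
  CH2CONH2 → C:2 H:4 O:1 N:1
Element totals:
  C: 7
  H: 13
  Br: 1
  F: 1
  N: 1
  O: 1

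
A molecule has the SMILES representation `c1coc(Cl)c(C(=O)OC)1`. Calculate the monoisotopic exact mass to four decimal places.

Atom tally by fragment:
  furan ring core → C:4 H:4 O:1
  (− 2 ring H displaced by substituents)
  + Cl → Cl:1
  + COOCH3 → C:2 H:3 O:2
Element totals:
  C: 6
  H: 5
  Cl: 1
  O: 3
Molecular formula: C6H5ClO3.
  M = 6(12.0) + 5(1.007825) + 34.968853 + 3(15.994915)
    = 72.000000 + 5.039125 + 34.968853 + 47.984745 = 159.992723

159.9927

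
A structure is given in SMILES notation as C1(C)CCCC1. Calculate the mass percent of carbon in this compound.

85.63%

Atom tally by fragment:
  cyclopentane ring core → C:5 H:10
  (− 1 ring H displaced by substituents)
  + CH3 → C:1 H:3
Element totals:
  C: 6
  H: 12
Molecular formula: C6H12.
Molar mass = 84.162 g/mol.
Mass from C: 6 × 12.011 = 72.066 g/mol.
%C = 72.066 / 84.162 × 100 = 85.63%.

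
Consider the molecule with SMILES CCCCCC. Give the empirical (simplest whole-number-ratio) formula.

C3H7

Atom tally by fragment:
  CH3 → C:1 H:3
  CH2 → C:1 H:2
  CH2 → C:1 H:2
  CH2 → C:1 H:2
  CH2 → C:1 H:2
  CH3 → C:1 H:3
Element totals:
  C: 6
  H: 14
Molecular formula: C6H14.
gcd of subscripts = 2; dividing each by 2:
  C: 6/2 = 3
  H: 14/2 = 7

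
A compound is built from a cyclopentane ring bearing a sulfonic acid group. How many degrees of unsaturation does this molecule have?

1

Atom tally by fragment:
  cyclopentane ring core → C:5 H:10
  (− 1 ring H displaced by substituents)
  + SO3H → S:1 O:3 H:1
Element totals:
  C: 5
  H: 10
  O: 3
  S: 1
Molecular formula: C5H10O3S.
DoU = (2C + 2 + N − H − X) / 2 = (2·5 + 2 + 0 − 10 − 0) / 2 = 1.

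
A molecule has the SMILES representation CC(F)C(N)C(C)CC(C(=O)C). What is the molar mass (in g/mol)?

175.25 g/mol

Atom tally by fragment:
  CH3 → C:1 H:3
  CH(F) → C:1 H:1 F:1
  CH(NH2) → C:1 H:3 N:1
  CH(CH3) → C:2 H:4
  CH2 → C:1 H:2
  CH2COCH3 → C:3 H:5 O:1
Element totals:
  C: 9
  H: 18
  F: 1
  N: 1
  O: 1
Molecular formula: C9H18FNO.
  M = 9(12.011) + 18(1.008) + 18.998 + 14.007 + 15.999
    = 108.099 + 18.144 + 18.998 + 14.007 + 15.999 = 175.247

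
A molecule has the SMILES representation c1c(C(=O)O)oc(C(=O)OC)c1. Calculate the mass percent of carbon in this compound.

Atom tally by fragment:
  furan ring core → C:4 H:4 O:1
  (− 2 ring H displaced by substituents)
  + COOH → C:1 H:1 O:2
  + COOCH3 → C:2 H:3 O:2
Element totals:
  C: 7
  H: 6
  O: 5
Molecular formula: C7H6O5.
Molar mass = 170.120 g/mol.
Mass from C: 7 × 12.011 = 84.077 g/mol.
%C = 84.077 / 170.120 × 100 = 49.42%.

49.42%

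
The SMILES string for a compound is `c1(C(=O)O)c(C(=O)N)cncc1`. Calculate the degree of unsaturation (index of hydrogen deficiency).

Atom tally by fragment:
  pyridine ring core → C:5 H:5 N:1
  (− 2 ring H displaced by substituents)
  + COOH → C:1 H:1 O:2
  + CONH2 → C:1 H:2 O:1 N:1
Element totals:
  C: 7
  H: 6
  N: 2
  O: 3
Molecular formula: C7H6N2O3.
DoU = (2C + 2 + N − H − X) / 2 = (2·7 + 2 + 2 − 6 − 0) / 2 = 6.

6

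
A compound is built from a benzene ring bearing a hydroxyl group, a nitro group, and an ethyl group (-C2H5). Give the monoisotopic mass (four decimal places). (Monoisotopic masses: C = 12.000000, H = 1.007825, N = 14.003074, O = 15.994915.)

Atom tally by fragment:
  benzene ring core → C:6 H:6
  (− 3 ring H displaced by substituents)
  + OH → O:1 H:1
  + NO2 → N:1 O:2
  + C2H5 → C:2 H:5
Element totals:
  C: 8
  H: 9
  N: 1
  O: 3
Molecular formula: C8H9NO3.
  M = 8(12.0) + 9(1.007825) + 14.003074 + 3(15.994915)
    = 96.000000 + 9.070425 + 14.003074 + 47.984745 = 167.058244

167.0582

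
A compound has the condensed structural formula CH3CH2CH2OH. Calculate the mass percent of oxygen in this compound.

Element totals:
  C: 3
  H: 8
  O: 1
Molecular formula: C3H8O.
Molar mass = 60.096 g/mol.
Mass from O: 1 × 15.999 = 15.999 g/mol.
%O = 15.999 / 60.096 × 100 = 26.62%.

26.62%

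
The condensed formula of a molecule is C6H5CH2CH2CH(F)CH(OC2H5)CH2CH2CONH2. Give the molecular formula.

Element totals:
  C: 15
  H: 22
  F: 1
  N: 1
  O: 2

C15H22FNO2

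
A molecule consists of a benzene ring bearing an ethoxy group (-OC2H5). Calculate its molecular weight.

Atom tally by fragment:
  benzene ring core → C:6 H:6
  (− 1 ring H displaced by substituents)
  + OC2H5 → C:2 H:5 O:1
Element totals:
  C: 8
  H: 10
  O: 1
Molecular formula: C8H10O.
  M = 8(12.011) + 10(1.008) + 15.999
    = 96.088 + 10.080 + 15.999 = 122.167

122.17 g/mol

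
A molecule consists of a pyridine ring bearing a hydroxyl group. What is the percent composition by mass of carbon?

63.15%

Atom tally by fragment:
  pyridine ring core → C:5 H:5 N:1
  (− 1 ring H displaced by substituents)
  + OH → O:1 H:1
Element totals:
  C: 5
  H: 5
  N: 1
  O: 1
Molecular formula: C5H5NO.
Molar mass = 95.101 g/mol.
Mass from C: 5 × 12.011 = 60.055 g/mol.
%C = 60.055 / 95.101 × 100 = 63.15%.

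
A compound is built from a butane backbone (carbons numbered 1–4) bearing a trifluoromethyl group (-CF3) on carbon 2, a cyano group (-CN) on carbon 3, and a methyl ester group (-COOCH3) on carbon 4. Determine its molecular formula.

C8H10F3NO2

Atom tally by fragment:
  CH3 → C:1 H:3
  CH(CF3) → C:2 H:1 F:3
  CH(CN) → C:2 H:1 N:1
  CH2COOCH3 → C:3 H:5 O:2
Element totals:
  C: 8
  H: 10
  F: 3
  N: 1
  O: 2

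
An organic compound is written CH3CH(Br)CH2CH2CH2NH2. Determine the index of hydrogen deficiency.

0

Element totals:
  C: 5
  H: 12
  Br: 1
  N: 1
Molecular formula: C5H12BrN.
DoU = (2C + 2 + N − H − X) / 2 = (2·5 + 2 + 1 − 12 − 1) / 2 = 0.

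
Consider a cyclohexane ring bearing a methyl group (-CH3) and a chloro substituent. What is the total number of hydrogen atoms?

Atom tally by fragment:
  cyclohexane ring core → C:6 H:12
  (− 2 ring H displaced by substituents)
  + CH3 → C:1 H:3
  + Cl → Cl:1
Element totals:
  C: 7
  H: 13
  Cl: 1

13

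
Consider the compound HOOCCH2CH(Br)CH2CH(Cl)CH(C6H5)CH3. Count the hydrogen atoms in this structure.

16

Atom tally by fragment:
  HOOCCH2 → C:2 H:3 O:2
  CH(Br) → C:1 H:1 Br:1
  CH2 → C:1 H:2
  CH(Cl) → C:1 H:1 Cl:1
  CH(C6H5) → C:7 H:6
  CH3 → C:1 H:3
Element totals:
  C: 13
  H: 16
  Br: 1
  Cl: 1
  O: 2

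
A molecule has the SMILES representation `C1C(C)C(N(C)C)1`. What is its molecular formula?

C6H13N

Atom tally by fragment:
  cyclopropane ring core → C:3 H:6
  (− 2 ring H displaced by substituents)
  + CH3 → C:1 H:3
  + N(CH3)2 → N:1 C:2 H:6
Element totals:
  C: 6
  H: 13
  N: 1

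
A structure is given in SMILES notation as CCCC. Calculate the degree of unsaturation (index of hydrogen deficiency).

Atom tally by fragment:
  CH3 → C:1 H:3
  CH2 → C:1 H:2
  CH2 → C:1 H:2
  CH3 → C:1 H:3
Element totals:
  C: 4
  H: 10
Molecular formula: C4H10.
DoU = (2C + 2 + N − H − X) / 2 = (2·4 + 2 + 0 − 10 − 0) / 2 = 0.

0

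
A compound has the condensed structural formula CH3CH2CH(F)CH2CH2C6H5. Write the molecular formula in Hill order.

C11H15F

Element totals:
  C: 11
  H: 15
  F: 1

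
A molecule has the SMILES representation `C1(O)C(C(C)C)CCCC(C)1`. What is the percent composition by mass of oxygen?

Atom tally by fragment:
  cyclohexane ring core → C:6 H:12
  (− 3 ring H displaced by substituents)
  + OH → O:1 H:1
  + CH(CH3)2 → C:3 H:7
  + CH3 → C:1 H:3
Element totals:
  C: 10
  H: 20
  O: 1
Molecular formula: C10H20O.
Molar mass = 156.269 g/mol.
Mass from O: 1 × 15.999 = 15.999 g/mol.
%O = 15.999 / 156.269 × 100 = 10.24%.

10.24%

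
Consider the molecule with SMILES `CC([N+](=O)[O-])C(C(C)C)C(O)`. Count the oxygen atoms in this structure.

3

Atom tally by fragment:
  CH3 → C:1 H:3
  CH(NO2) → C:1 H:1 N:1 O:2
  CH(CH(CH3)2) → C:4 H:8
  CH2OH → C:1 H:3 O:1
Element totals:
  C: 7
  H: 15
  N: 1
  O: 3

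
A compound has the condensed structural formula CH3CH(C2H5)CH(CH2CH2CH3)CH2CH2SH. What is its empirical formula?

C10H22S

Element totals:
  C: 10
  H: 22
  S: 1
Molecular formula: C10H22S.
gcd of subscripts (10, 22, 1) = 1, so the empirical formula equals the molecular formula.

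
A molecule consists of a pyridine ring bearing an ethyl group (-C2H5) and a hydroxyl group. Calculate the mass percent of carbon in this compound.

68.27%

Atom tally by fragment:
  pyridine ring core → C:5 H:5 N:1
  (− 2 ring H displaced by substituents)
  + C2H5 → C:2 H:5
  + OH → O:1 H:1
Element totals:
  C: 7
  H: 9
  N: 1
  O: 1
Molecular formula: C7H9NO.
Molar mass = 123.155 g/mol.
Mass from C: 7 × 12.011 = 84.077 g/mol.
%C = 84.077 / 123.155 × 100 = 68.27%.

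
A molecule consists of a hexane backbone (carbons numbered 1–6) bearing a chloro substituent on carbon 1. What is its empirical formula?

C6H13Cl

Atom tally by fragment:
  ClCH2 → C:1 H:2 Cl:1
  CH2 → C:1 H:2
  CH2 → C:1 H:2
  CH2 → C:1 H:2
  CH2 → C:1 H:2
  CH3 → C:1 H:3
Element totals:
  C: 6
  H: 13
  Cl: 1
Molecular formula: C6H13Cl.
gcd of subscripts (6, 1, 13) = 1, so the empirical formula equals the molecular formula.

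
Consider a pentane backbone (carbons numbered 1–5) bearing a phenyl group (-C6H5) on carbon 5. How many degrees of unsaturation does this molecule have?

4

Atom tally by fragment:
  CH3 → C:1 H:3
  CH2 → C:1 H:2
  CH2 → C:1 H:2
  CH2 → C:1 H:2
  CH2C6H5 → C:7 H:7
Element totals:
  C: 11
  H: 16
Molecular formula: C11H16.
DoU = (2C + 2 + N − H − X) / 2 = (2·11 + 2 + 0 − 16 − 0) / 2 = 4.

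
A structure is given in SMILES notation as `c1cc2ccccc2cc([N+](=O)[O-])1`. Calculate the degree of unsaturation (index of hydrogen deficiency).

Atom tally by fragment:
  naphthalene ring system core → C:10 H:8
  (− 1 ring H displaced by substituents)
  + NO2 → N:1 O:2
Element totals:
  C: 10
  H: 7
  N: 1
  O: 2
Molecular formula: C10H7NO2.
DoU = (2C + 2 + N − H − X) / 2 = (2·10 + 2 + 1 − 7 − 0) / 2 = 8.

8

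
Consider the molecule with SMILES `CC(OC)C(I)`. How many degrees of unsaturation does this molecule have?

Atom tally by fragment:
  CH3 → C:1 H:3
  CH(OCH3) → C:2 H:4 O:1
  CH2I → C:1 H:2 I:1
Element totals:
  C: 4
  H: 9
  I: 1
  O: 1
Molecular formula: C4H9IO.
DoU = (2C + 2 + N − H − X) / 2 = (2·4 + 2 + 0 − 9 − 1) / 2 = 0.

0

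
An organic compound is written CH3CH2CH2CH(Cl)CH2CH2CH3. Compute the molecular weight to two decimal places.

134.65 g/mol

Element totals:
  C: 7
  H: 15
  Cl: 1
Molecular formula: C7H15Cl.
  M = 7(12.011) + 15(1.008) + 35.45
    = 84.077 + 15.120 + 35.450 = 134.647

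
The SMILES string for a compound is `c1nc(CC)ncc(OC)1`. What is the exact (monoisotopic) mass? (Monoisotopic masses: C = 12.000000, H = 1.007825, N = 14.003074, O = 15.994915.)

Atom tally by fragment:
  pyrimidine ring core → C:4 H:4 N:2
  (− 2 ring H displaced by substituents)
  + C2H5 → C:2 H:5
  + OCH3 → C:1 H:3 O:1
Element totals:
  C: 7
  H: 10
  N: 2
  O: 1
Molecular formula: C7H10N2O.
  M = 7(12.0) + 10(1.007825) + 2(14.003074) + 15.994915
    = 84.000000 + 10.078250 + 28.006148 + 15.994915 = 138.079313

138.0793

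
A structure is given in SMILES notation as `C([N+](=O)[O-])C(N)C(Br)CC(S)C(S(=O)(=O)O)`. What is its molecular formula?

C6H13BrN2O5S2

Atom tally by fragment:
  O2NCH2 → C:1 H:2 N:1 O:2
  CH(NH2) → C:1 H:3 N:1
  CH(Br) → C:1 H:1 Br:1
  CH2 → C:1 H:2
  CH(SH) → C:1 H:2 S:1
  CH2SO3H → C:1 H:3 S:1 O:3
Element totals:
  C: 6
  H: 13
  Br: 1
  N: 2
  O: 5
  S: 2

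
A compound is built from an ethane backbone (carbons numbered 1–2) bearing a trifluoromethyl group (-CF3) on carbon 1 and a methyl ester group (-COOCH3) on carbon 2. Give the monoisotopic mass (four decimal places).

Atom tally by fragment:
  F3CCH2 → C:2 H:2 F:3
  CH2COOCH3 → C:3 H:5 O:2
Element totals:
  C: 5
  H: 7
  F: 3
  O: 2
Molecular formula: C5H7F3O2.
  M = 5(12.0) + 7(1.007825) + 3(18.998403) + 2(15.994915)
    = 60.000000 + 7.054775 + 56.995209 + 31.989830 = 156.039814

156.0398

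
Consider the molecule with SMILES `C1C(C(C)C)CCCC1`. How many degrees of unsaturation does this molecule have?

Atom tally by fragment:
  cyclohexane ring core → C:6 H:12
  (− 1 ring H displaced by substituents)
  + CH(CH3)2 → C:3 H:7
Element totals:
  C: 9
  H: 18
Molecular formula: C9H18.
DoU = (2C + 2 + N − H − X) / 2 = (2·9 + 2 + 0 − 18 − 0) / 2 = 1.

1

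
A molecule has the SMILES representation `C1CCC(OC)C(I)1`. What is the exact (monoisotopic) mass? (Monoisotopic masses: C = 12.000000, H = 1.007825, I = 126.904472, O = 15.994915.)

225.9855

Atom tally by fragment:
  cyclopentane ring core → C:5 H:10
  (− 2 ring H displaced by substituents)
  + OCH3 → C:1 H:3 O:1
  + I → I:1
Element totals:
  C: 6
  H: 11
  I: 1
  O: 1
Molecular formula: C6H11IO.
  M = 6(12.0) + 11(1.007825) + 126.904472 + 15.994915
    = 72.000000 + 11.086075 + 126.904472 + 15.994915 = 225.985462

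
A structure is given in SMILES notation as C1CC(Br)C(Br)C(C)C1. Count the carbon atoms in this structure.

7

Atom tally by fragment:
  cyclohexane ring core → C:6 H:12
  (− 3 ring H displaced by substituents)
  + Br → Br:1
  + Br → Br:1
  + CH3 → C:1 H:3
Element totals:
  C: 7
  H: 12
  Br: 2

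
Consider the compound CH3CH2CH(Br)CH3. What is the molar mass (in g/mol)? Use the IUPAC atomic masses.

137.02 g/mol

Atom tally by fragment:
  CH3 → C:1 H:3
  CH2 → C:1 H:2
  CH(Br) → C:1 H:1 Br:1
  CH3 → C:1 H:3
Element totals:
  C: 4
  H: 9
  Br: 1
Molecular formula: C4H9Br.
  M = 4(12.011) + 9(1.008) + 79.904
    = 48.044 + 9.072 + 79.904 = 137.020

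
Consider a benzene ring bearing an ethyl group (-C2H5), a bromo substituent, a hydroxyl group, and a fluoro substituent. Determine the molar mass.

Atom tally by fragment:
  benzene ring core → C:6 H:6
  (− 4 ring H displaced by substituents)
  + C2H5 → C:2 H:5
  + Br → Br:1
  + OH → O:1 H:1
  + F → F:1
Element totals:
  C: 8
  H: 8
  Br: 1
  F: 1
  O: 1
Molecular formula: C8H8BrFO.
  M = 8(12.011) + 8(1.008) + 79.904 + 18.998 + 15.999
    = 96.088 + 8.064 + 79.904 + 18.998 + 15.999 = 219.053

219.05 g/mol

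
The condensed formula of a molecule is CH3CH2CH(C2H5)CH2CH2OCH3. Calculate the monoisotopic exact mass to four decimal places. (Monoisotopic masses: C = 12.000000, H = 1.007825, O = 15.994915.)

130.1358

Element totals:
  C: 8
  H: 18
  O: 1
Molecular formula: C8H18O.
  M = 8(12.0) + 18(1.007825) + 15.994915
    = 96.000000 + 18.140850 + 15.994915 = 130.135765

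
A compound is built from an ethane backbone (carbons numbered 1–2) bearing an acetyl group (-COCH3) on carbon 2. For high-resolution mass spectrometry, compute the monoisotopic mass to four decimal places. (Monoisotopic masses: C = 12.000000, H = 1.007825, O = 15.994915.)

Atom tally by fragment:
  CH3 → C:1 H:3
  CH2COCH3 → C:3 H:5 O:1
Element totals:
  C: 4
  H: 8
  O: 1
Molecular formula: C4H8O.
  M = 4(12.0) + 8(1.007825) + 15.994915
    = 48.000000 + 8.062600 + 15.994915 = 72.057515

72.0575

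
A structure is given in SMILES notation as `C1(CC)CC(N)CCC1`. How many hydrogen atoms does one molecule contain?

Atom tally by fragment:
  cyclohexane ring core → C:6 H:12
  (− 2 ring H displaced by substituents)
  + C2H5 → C:2 H:5
  + NH2 → N:1 H:2
Element totals:
  C: 8
  H: 17
  N: 1

17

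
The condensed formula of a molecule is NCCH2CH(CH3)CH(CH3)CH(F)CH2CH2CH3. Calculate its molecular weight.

171.26 g/mol

Element totals:
  C: 10
  H: 18
  F: 1
  N: 1
Molecular formula: C10H18FN.
  M = 10(12.011) + 18(1.008) + 18.998 + 14.007
    = 120.110 + 18.144 + 18.998 + 14.007 = 171.259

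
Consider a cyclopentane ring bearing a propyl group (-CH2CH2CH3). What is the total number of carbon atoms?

8

Atom tally by fragment:
  cyclopentane ring core → C:5 H:10
  (− 1 ring H displaced by substituents)
  + CH2CH2CH3 → C:3 H:7
Element totals:
  C: 8
  H: 16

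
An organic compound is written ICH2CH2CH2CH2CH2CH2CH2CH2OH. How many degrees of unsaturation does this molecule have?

Atom tally by fragment:
  ICH2 → C:1 H:2 I:1
  CH2 → C:1 H:2
  CH2 → C:1 H:2
  CH2 → C:1 H:2
  CH2 → C:1 H:2
  CH2 → C:1 H:2
  CH2CH2OH → C:2 H:5 O:1
Element totals:
  C: 8
  H: 17
  I: 1
  O: 1
Molecular formula: C8H17IO.
DoU = (2C + 2 + N − H − X) / 2 = (2·8 + 2 + 0 − 17 − 1) / 2 = 0.

0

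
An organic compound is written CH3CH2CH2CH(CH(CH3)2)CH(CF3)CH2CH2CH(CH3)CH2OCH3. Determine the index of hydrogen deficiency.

Atom tally by fragment:
  CH3 → C:1 H:3
  CH2 → C:1 H:2
  CH2 → C:1 H:2
  CH(CH(CH3)2) → C:4 H:8
  CH(CF3) → C:2 H:1 F:3
  CH2 → C:1 H:2
  CH2 → C:1 H:2
  CH(CH3) → C:2 H:4
  CH2OCH3 → C:2 H:5 O:1
Element totals:
  C: 15
  H: 29
  F: 3
  O: 1
Molecular formula: C15H29F3O.
DoU = (2C + 2 + N − H − X) / 2 = (2·15 + 2 + 0 − 29 − 3) / 2 = 0.

0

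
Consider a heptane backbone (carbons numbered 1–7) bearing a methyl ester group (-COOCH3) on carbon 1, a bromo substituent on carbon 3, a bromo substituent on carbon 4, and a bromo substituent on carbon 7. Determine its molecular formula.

Atom tally by fragment:
  CH3OOCCH2 → C:3 H:5 O:2
  CH2 → C:1 H:2
  CH(Br) → C:1 H:1 Br:1
  CH(Br) → C:1 H:1 Br:1
  CH2 → C:1 H:2
  CH2 → C:1 H:2
  CH2Br → C:1 H:2 Br:1
Element totals:
  C: 9
  H: 15
  Br: 3
  O: 2

C9H15Br3O2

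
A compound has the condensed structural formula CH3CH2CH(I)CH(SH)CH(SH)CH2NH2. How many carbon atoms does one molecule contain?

6

Element totals:
  C: 6
  H: 14
  I: 1
  N: 1
  S: 2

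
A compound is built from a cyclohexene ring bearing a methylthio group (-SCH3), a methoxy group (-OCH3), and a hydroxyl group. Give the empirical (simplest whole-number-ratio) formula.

C8H14O2S

Atom tally by fragment:
  cyclohexene ring core → C:6 H:10
  (− 3 ring H displaced by substituents)
  + SCH3 → C:1 H:3 S:1
  + OCH3 → C:1 H:3 O:1
  + OH → O:1 H:1
Element totals:
  C: 8
  H: 14
  O: 2
  S: 1
Molecular formula: C8H14O2S.
gcd of subscripts (8, 14, 2, 1) = 1, so the empirical formula equals the molecular formula.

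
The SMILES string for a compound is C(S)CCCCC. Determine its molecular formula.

Atom tally by fragment:
  HSCH2 → C:1 H:3 S:1
  CH2 → C:1 H:2
  CH2 → C:1 H:2
  CH2 → C:1 H:2
  CH2 → C:1 H:2
  CH3 → C:1 H:3
Element totals:
  C: 6
  H: 14
  S: 1

C6H14S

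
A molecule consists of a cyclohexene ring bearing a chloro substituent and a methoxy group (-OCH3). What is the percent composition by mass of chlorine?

24.18%

Atom tally by fragment:
  cyclohexene ring core → C:6 H:10
  (− 2 ring H displaced by substituents)
  + Cl → Cl:1
  + OCH3 → C:1 H:3 O:1
Element totals:
  C: 7
  H: 11
  Cl: 1
  O: 1
Molecular formula: C7H11ClO.
Molar mass = 146.614 g/mol.
Mass from Cl: 1 × 35.45 = 35.450 g/mol.
%Cl = 35.450 / 146.614 × 100 = 24.18%.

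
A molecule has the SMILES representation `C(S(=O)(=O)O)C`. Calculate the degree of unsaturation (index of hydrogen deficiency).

Atom tally by fragment:
  HO3SCH2 → C:1 H:3 S:1 O:3
  CH3 → C:1 H:3
Element totals:
  C: 2
  H: 6
  O: 3
  S: 1
Molecular formula: C2H6O3S.
DoU = (2C + 2 + N − H − X) / 2 = (2·2 + 2 + 0 − 6 − 0) / 2 = 0.

0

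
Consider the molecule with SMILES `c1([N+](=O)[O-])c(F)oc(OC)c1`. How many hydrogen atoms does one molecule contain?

4

Atom tally by fragment:
  furan ring core → C:4 H:4 O:1
  (− 3 ring H displaced by substituents)
  + NO2 → N:1 O:2
  + F → F:1
  + OCH3 → C:1 H:3 O:1
Element totals:
  C: 5
  H: 4
  F: 1
  N: 1
  O: 4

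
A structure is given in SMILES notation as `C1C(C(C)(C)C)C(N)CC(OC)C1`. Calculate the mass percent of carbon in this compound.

71.30%

Atom tally by fragment:
  cyclohexane ring core → C:6 H:12
  (− 3 ring H displaced by substituents)
  + C(CH3)3 → C:4 H:9
  + NH2 → N:1 H:2
  + OCH3 → C:1 H:3 O:1
Element totals:
  C: 11
  H: 23
  N: 1
  O: 1
Molecular formula: C11H23NO.
Molar mass = 185.311 g/mol.
Mass from C: 11 × 12.011 = 132.121 g/mol.
%C = 132.121 / 185.311 × 100 = 71.30%.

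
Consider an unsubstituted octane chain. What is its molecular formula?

C8H18

Atom tally by fragment:
  CH3 → C:1 H:3
  CH2 → C:1 H:2
  CH2 → C:1 H:2
  CH2 → C:1 H:2
  CH2 → C:1 H:2
  CH2 → C:1 H:2
  CH2 → C:1 H:2
  CH3 → C:1 H:3
Element totals:
  C: 8
  H: 18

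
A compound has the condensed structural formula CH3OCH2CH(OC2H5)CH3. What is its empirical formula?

Atom tally by fragment:
  CH3OCH2 → C:2 H:5 O:1
  CH(OC2H5) → C:3 H:6 O:1
  CH3 → C:1 H:3
Element totals:
  C: 6
  H: 14
  O: 2
Molecular formula: C6H14O2.
gcd of subscripts = 2; dividing each by 2:
  C: 6/2 = 3
  H: 14/2 = 7
  O: 2/2 = 1

C3H7O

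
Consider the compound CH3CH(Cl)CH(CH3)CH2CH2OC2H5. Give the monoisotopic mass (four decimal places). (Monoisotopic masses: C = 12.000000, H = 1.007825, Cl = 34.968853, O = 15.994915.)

Element totals:
  C: 8
  H: 17
  Cl: 1
  O: 1
Molecular formula: C8H17ClO.
  M = 8(12.0) + 17(1.007825) + 34.968853 + 15.994915
    = 96.000000 + 17.133025 + 34.968853 + 15.994915 = 164.096793

164.0968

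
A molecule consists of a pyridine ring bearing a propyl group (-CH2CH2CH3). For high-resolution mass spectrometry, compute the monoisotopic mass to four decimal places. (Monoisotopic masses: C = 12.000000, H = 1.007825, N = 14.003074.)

Atom tally by fragment:
  pyridine ring core → C:5 H:5 N:1
  (− 1 ring H displaced by substituents)
  + CH2CH2CH3 → C:3 H:7
Element totals:
  C: 8
  H: 11
  N: 1
Molecular formula: C8H11N.
  M = 8(12.0) + 11(1.007825) + 14.003074
    = 96.000000 + 11.086075 + 14.003074 = 121.089149

121.0891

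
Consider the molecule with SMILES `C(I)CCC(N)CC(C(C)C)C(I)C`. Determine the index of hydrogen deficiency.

0

Atom tally by fragment:
  ICH2 → C:1 H:2 I:1
  CH2 → C:1 H:2
  CH2 → C:1 H:2
  CH(NH2) → C:1 H:3 N:1
  CH2 → C:1 H:2
  CH(CH(CH3)2) → C:4 H:8
  CH(I) → C:1 H:1 I:1
  CH3 → C:1 H:3
Element totals:
  C: 11
  H: 23
  I: 2
  N: 1
Molecular formula: C11H23I2N.
DoU = (2C + 2 + N − H − X) / 2 = (2·11 + 2 + 1 − 23 − 2) / 2 = 0.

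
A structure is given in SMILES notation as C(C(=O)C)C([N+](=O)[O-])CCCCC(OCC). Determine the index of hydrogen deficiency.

2

Atom tally by fragment:
  CH3COCH2 → C:3 H:5 O:1
  CH(NO2) → C:1 H:1 N:1 O:2
  CH2 → C:1 H:2
  CH2 → C:1 H:2
  CH2 → C:1 H:2
  CH2 → C:1 H:2
  CH2OC2H5 → C:3 H:7 O:1
Element totals:
  C: 11
  H: 21
  N: 1
  O: 4
Molecular formula: C11H21NO4.
DoU = (2C + 2 + N − H − X) / 2 = (2·11 + 2 + 1 − 21 − 0) / 2 = 2.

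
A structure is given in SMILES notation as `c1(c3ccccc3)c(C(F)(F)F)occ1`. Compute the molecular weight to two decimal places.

Atom tally by fragment:
  furan ring core → C:4 H:4 O:1
  (− 2 ring H displaced by substituents)
  + C6H5 → C:6 H:5
  + CF3 → C:1 F:3
Element totals:
  C: 11
  H: 7
  F: 3
  O: 1
Molecular formula: C11H7F3O.
  M = 11(12.011) + 7(1.008) + 3(18.998) + 15.999
    = 132.121 + 7.056 + 56.994 + 15.999 = 212.170

212.17 g/mol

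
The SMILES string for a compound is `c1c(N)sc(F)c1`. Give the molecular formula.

Atom tally by fragment:
  thiophene ring core → C:4 H:4 S:1
  (− 2 ring H displaced by substituents)
  + NH2 → N:1 H:2
  + F → F:1
Element totals:
  C: 4
  H: 4
  F: 1
  N: 1
  S: 1

C4H4FNS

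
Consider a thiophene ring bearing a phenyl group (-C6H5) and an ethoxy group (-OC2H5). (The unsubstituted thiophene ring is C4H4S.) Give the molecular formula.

C12H12OS

Atom tally by fragment:
  thiophene ring core → C:4 H:4 S:1
  (− 2 ring H displaced by substituents)
  + C6H5 → C:6 H:5
  + OC2H5 → C:2 H:5 O:1
Element totals:
  C: 12
  H: 12
  O: 1
  S: 1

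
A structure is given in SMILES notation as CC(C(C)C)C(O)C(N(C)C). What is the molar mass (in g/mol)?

159.27 g/mol

Atom tally by fragment:
  CH3 → C:1 H:3
  CH(CH(CH3)2) → C:4 H:8
  CH(OH) → C:1 H:2 O:1
  CH2N(CH3)2 → C:3 H:8 N:1
Element totals:
  C: 9
  H: 21
  N: 1
  O: 1
Molecular formula: C9H21NO.
  M = 9(12.011) + 21(1.008) + 14.007 + 15.999
    = 108.099 + 21.168 + 14.007 + 15.999 = 159.273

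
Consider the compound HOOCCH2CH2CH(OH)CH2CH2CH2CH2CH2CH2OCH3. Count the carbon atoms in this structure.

11

Atom tally by fragment:
  HOOCCH2 → C:2 H:3 O:2
  CH2 → C:1 H:2
  CH(OH) → C:1 H:2 O:1
  CH2 → C:1 H:2
  CH2 → C:1 H:2
  CH2 → C:1 H:2
  CH2 → C:1 H:2
  CH2 → C:1 H:2
  CH2OCH3 → C:2 H:5 O:1
Element totals:
  C: 11
  H: 22
  O: 4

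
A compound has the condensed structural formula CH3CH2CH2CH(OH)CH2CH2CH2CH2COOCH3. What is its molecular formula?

Atom tally by fragment:
  CH3 → C:1 H:3
  CH2 → C:1 H:2
  CH2 → C:1 H:2
  CH(OH) → C:1 H:2 O:1
  CH2 → C:1 H:2
  CH2 → C:1 H:2
  CH2 → C:1 H:2
  CH2COOCH3 → C:3 H:5 O:2
Element totals:
  C: 10
  H: 20
  O: 3

C10H20O3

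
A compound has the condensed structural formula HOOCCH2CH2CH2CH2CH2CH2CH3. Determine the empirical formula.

C4H8O

Element totals:
  C: 8
  H: 16
  O: 2
Molecular formula: C8H16O2.
gcd of subscripts = 2; dividing each by 2:
  C: 8/2 = 4
  H: 16/2 = 8
  O: 2/2 = 1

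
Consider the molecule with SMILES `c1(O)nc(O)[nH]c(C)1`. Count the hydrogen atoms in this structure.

Atom tally by fragment:
  imidazole ring core → C:3 H:4 N:2
  (− 3 ring H displaced by substituents)
  + OH → O:1 H:1
  + OH → O:1 H:1
  + CH3 → C:1 H:3
Element totals:
  C: 4
  H: 6
  N: 2
  O: 2

6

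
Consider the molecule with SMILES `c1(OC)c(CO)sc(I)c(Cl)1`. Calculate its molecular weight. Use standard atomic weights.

304.53 g/mol

Atom tally by fragment:
  thiophene ring core → C:4 H:4 S:1
  (− 4 ring H displaced by substituents)
  + OCH3 → C:1 H:3 O:1
  + CH2OH → C:1 H:3 O:1
  + I → I:1
  + Cl → Cl:1
Element totals:
  C: 6
  H: 6
  Cl: 1
  I: 1
  O: 2
  S: 1
Molecular formula: C6H6ClIO2S.
  M = 6(12.011) + 6(1.008) + 35.45 + 126.904 + 2(15.999) + 32.06
    = 72.066 + 6.048 + 35.450 + 126.904 + 31.998 + 32.060 = 304.526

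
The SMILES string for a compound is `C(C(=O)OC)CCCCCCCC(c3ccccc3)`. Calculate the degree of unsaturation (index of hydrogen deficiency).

Atom tally by fragment:
  CH3OOCCH2 → C:3 H:5 O:2
  CH2 → C:1 H:2
  CH2 → C:1 H:2
  CH2 → C:1 H:2
  CH2 → C:1 H:2
  CH2 → C:1 H:2
  CH2 → C:1 H:2
  CH2 → C:1 H:2
  CH2C6H5 → C:7 H:7
Element totals:
  C: 17
  H: 26
  O: 2
Molecular formula: C17H26O2.
DoU = (2C + 2 + N − H − X) / 2 = (2·17 + 2 + 0 − 26 − 0) / 2 = 5.

5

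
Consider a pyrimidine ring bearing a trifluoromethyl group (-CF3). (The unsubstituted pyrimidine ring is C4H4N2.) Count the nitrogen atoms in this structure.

Atom tally by fragment:
  pyrimidine ring core → C:4 H:4 N:2
  (− 1 ring H displaced by substituents)
  + CF3 → C:1 F:3
Element totals:
  C: 5
  H: 3
  F: 3
  N: 2

2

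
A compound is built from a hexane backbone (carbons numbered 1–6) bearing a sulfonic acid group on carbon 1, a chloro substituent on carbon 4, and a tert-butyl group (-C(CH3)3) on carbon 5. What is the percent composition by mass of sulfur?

Atom tally by fragment:
  HO3SCH2 → C:1 H:3 S:1 O:3
  CH2 → C:1 H:2
  CH2 → C:1 H:2
  CH(Cl) → C:1 H:1 Cl:1
  CH(C(CH3)3) → C:5 H:10
  CH3 → C:1 H:3
Element totals:
  C: 10
  H: 21
  Cl: 1
  O: 3
  S: 1
Molecular formula: C10H21ClO3S.
Molar mass = 256.785 g/mol.
Mass from S: 1 × 32.06 = 32.060 g/mol.
%S = 32.060 / 256.785 × 100 = 12.49%.

12.49%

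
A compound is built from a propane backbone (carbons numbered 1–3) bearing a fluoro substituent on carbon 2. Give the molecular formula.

C3H7F

Atom tally by fragment:
  CH3 → C:1 H:3
  CH(F) → C:1 H:1 F:1
  CH3 → C:1 H:3
Element totals:
  C: 3
  H: 7
  F: 1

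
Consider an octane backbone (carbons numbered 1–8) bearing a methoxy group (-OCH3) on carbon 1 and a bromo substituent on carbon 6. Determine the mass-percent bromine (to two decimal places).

35.81%

Atom tally by fragment:
  CH3OCH2 → C:2 H:5 O:1
  CH2 → C:1 H:2
  CH2 → C:1 H:2
  CH2 → C:1 H:2
  CH2 → C:1 H:2
  CH(Br) → C:1 H:1 Br:1
  CH2 → C:1 H:2
  CH3 → C:1 H:3
Element totals:
  C: 9
  H: 19
  Br: 1
  O: 1
Molecular formula: C9H19BrO.
Molar mass = 223.154 g/mol.
Mass from Br: 1 × 79.904 = 79.904 g/mol.
%Br = 79.904 / 223.154 × 100 = 35.81%.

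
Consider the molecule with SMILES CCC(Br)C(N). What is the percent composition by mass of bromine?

52.56%

Atom tally by fragment:
  CH3 → C:1 H:3
  CH2 → C:1 H:2
  CH(Br) → C:1 H:1 Br:1
  CH2NH2 → C:1 H:4 N:1
Element totals:
  C: 4
  H: 10
  Br: 1
  N: 1
Molecular formula: C4H10BrN.
Molar mass = 152.035 g/mol.
Mass from Br: 1 × 79.904 = 79.904 g/mol.
%Br = 79.904 / 152.035 × 100 = 52.56%.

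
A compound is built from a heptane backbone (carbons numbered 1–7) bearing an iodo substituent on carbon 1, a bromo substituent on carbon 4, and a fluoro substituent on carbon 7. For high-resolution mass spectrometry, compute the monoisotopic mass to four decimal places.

Atom tally by fragment:
  ICH2 → C:1 H:2 I:1
  CH2 → C:1 H:2
  CH2 → C:1 H:2
  CH(Br) → C:1 H:1 Br:1
  CH2 → C:1 H:2
  CH2 → C:1 H:2
  CH2F → C:1 H:2 F:1
Element totals:
  C: 7
  H: 13
  Br: 1
  F: 1
  I: 1
Molecular formula: C7H13BrFI.
  M = 7(12.0) + 13(1.007825) + 78.918338 + 18.998403 + 126.904472
    = 84.000000 + 13.101725 + 78.918338 + 18.998403 + 126.904472 = 321.922938

321.9229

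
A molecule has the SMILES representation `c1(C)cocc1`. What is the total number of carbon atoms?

5

Atom tally by fragment:
  furan ring core → C:4 H:4 O:1
  (− 1 ring H displaced by substituents)
  + CH3 → C:1 H:3
Element totals:
  C: 5
  H: 6
  O: 1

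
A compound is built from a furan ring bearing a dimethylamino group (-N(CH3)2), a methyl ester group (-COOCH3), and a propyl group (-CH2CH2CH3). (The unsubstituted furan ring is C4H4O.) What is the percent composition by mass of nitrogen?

Atom tally by fragment:
  furan ring core → C:4 H:4 O:1
  (− 3 ring H displaced by substituents)
  + N(CH3)2 → N:1 C:2 H:6
  + COOCH3 → C:2 H:3 O:2
  + CH2CH2CH3 → C:3 H:7
Element totals:
  C: 11
  H: 17
  N: 1
  O: 3
Molecular formula: C11H17NO3.
Molar mass = 211.261 g/mol.
Mass from N: 1 × 14.007 = 14.007 g/mol.
%N = 14.007 / 211.261 × 100 = 6.63%.

6.63%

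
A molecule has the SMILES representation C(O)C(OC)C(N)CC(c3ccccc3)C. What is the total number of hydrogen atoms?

Atom tally by fragment:
  HOCH2 → C:1 H:3 O:1
  CH(OCH3) → C:2 H:4 O:1
  CH(NH2) → C:1 H:3 N:1
  CH2 → C:1 H:2
  CH(C6H5) → C:7 H:6
  CH3 → C:1 H:3
Element totals:
  C: 13
  H: 21
  N: 1
  O: 2

21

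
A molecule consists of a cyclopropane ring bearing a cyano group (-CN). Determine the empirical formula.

Atom tally by fragment:
  cyclopropane ring core → C:3 H:6
  (− 1 ring H displaced by substituents)
  + CN → C:1 N:1
Element totals:
  C: 4
  H: 5
  N: 1
Molecular formula: C4H5N.
gcd of subscripts (4, 5, 1) = 1, so the empirical formula equals the molecular formula.

C4H5N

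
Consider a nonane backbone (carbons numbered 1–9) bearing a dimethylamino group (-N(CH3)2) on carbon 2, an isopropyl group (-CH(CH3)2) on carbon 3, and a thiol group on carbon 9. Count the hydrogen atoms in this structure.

31

Atom tally by fragment:
  CH3 → C:1 H:3
  CH(N(CH3)2) → C:3 H:7 N:1
  CH(CH(CH3)2) → C:4 H:8
  CH2 → C:1 H:2
  CH2 → C:1 H:2
  CH2 → C:1 H:2
  CH2 → C:1 H:2
  CH2 → C:1 H:2
  CH2SH → C:1 H:3 S:1
Element totals:
  C: 14
  H: 31
  N: 1
  S: 1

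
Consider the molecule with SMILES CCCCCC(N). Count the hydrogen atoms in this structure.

15

Atom tally by fragment:
  CH3 → C:1 H:3
  CH2 → C:1 H:2
  CH2 → C:1 H:2
  CH2 → C:1 H:2
  CH2 → C:1 H:2
  CH2NH2 → C:1 H:4 N:1
Element totals:
  C: 6
  H: 15
  N: 1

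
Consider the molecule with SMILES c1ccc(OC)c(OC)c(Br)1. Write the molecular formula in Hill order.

Atom tally by fragment:
  benzene ring core → C:6 H:6
  (− 3 ring H displaced by substituents)
  + OCH3 → C:1 H:3 O:1
  + OCH3 → C:1 H:3 O:1
  + Br → Br:1
Element totals:
  C: 8
  H: 9
  Br: 1
  O: 2

C8H9BrO2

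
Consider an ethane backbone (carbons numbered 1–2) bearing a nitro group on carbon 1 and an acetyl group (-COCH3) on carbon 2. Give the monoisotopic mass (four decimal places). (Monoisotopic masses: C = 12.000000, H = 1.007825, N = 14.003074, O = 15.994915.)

117.0426

Atom tally by fragment:
  O2NCH2 → C:1 H:2 N:1 O:2
  CH2COCH3 → C:3 H:5 O:1
Element totals:
  C: 4
  H: 7
  N: 1
  O: 3
Molecular formula: C4H7NO3.
  M = 4(12.0) + 7(1.007825) + 14.003074 + 3(15.994915)
    = 48.000000 + 7.054775 + 14.003074 + 47.984745 = 117.042594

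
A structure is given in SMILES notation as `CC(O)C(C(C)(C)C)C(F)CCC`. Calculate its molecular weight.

190.30 g/mol

Atom tally by fragment:
  CH3 → C:1 H:3
  CH(OH) → C:1 H:2 O:1
  CH(C(CH3)3) → C:5 H:10
  CH(F) → C:1 H:1 F:1
  CH2 → C:1 H:2
  CH2 → C:1 H:2
  CH3 → C:1 H:3
Element totals:
  C: 11
  H: 23
  F: 1
  O: 1
Molecular formula: C11H23FO.
  M = 11(12.011) + 23(1.008) + 18.998 + 15.999
    = 132.121 + 23.184 + 18.998 + 15.999 = 190.302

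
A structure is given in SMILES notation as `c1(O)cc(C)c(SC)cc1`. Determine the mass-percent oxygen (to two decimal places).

Atom tally by fragment:
  benzene ring core → C:6 H:6
  (− 3 ring H displaced by substituents)
  + OH → O:1 H:1
  + CH3 → C:1 H:3
  + SCH3 → C:1 H:3 S:1
Element totals:
  C: 8
  H: 10
  O: 1
  S: 1
Molecular formula: C8H10OS.
Molar mass = 154.227 g/mol.
Mass from O: 1 × 15.999 = 15.999 g/mol.
%O = 15.999 / 154.227 × 100 = 10.37%.

10.37%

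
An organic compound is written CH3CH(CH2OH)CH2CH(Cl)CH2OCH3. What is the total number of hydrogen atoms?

15

Atom tally by fragment:
  CH3 → C:1 H:3
  CH(CH2OH) → C:2 H:4 O:1
  CH2 → C:1 H:2
  CH(Cl) → C:1 H:1 Cl:1
  CH2OCH3 → C:2 H:5 O:1
Element totals:
  C: 7
  H: 15
  Cl: 1
  O: 2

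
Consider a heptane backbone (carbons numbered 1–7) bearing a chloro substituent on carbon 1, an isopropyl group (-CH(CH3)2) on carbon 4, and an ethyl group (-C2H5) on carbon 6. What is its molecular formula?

C12H25Cl

Atom tally by fragment:
  ClCH2 → C:1 H:2 Cl:1
  CH2 → C:1 H:2
  CH2 → C:1 H:2
  CH(CH(CH3)2) → C:4 H:8
  CH2 → C:1 H:2
  CH(C2H5) → C:3 H:6
  CH3 → C:1 H:3
Element totals:
  C: 12
  H: 25
  Cl: 1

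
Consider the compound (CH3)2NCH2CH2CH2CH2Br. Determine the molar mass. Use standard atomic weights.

180.09 g/mol

Atom tally by fragment:
  (CH3)2NCH2 → C:3 H:8 N:1
  CH2 → C:1 H:2
  CH2 → C:1 H:2
  CH2Br → C:1 H:2 Br:1
Element totals:
  C: 6
  H: 14
  Br: 1
  N: 1
Molecular formula: C6H14BrN.
  M = 6(12.011) + 14(1.008) + 79.904 + 14.007
    = 72.066 + 14.112 + 79.904 + 14.007 = 180.089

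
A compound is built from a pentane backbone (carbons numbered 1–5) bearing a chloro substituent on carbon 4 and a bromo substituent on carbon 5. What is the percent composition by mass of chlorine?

19.11%

Atom tally by fragment:
  CH3 → C:1 H:3
  CH2 → C:1 H:2
  CH2 → C:1 H:2
  CH(Cl) → C:1 H:1 Cl:1
  CH2Br → C:1 H:2 Br:1
Element totals:
  C: 5
  H: 10
  Br: 1
  Cl: 1
Molecular formula: C5H10BrCl.
Molar mass = 185.489 g/mol.
Mass from Cl: 1 × 35.45 = 35.450 g/mol.
%Cl = 35.450 / 185.489 × 100 = 19.11%.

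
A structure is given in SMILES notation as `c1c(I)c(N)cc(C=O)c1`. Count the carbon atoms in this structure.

Atom tally by fragment:
  benzene ring core → C:6 H:6
  (− 3 ring H displaced by substituents)
  + I → I:1
  + NH2 → N:1 H:2
  + CHO → C:1 H:1 O:1
Element totals:
  C: 7
  H: 6
  I: 1
  N: 1
  O: 1

7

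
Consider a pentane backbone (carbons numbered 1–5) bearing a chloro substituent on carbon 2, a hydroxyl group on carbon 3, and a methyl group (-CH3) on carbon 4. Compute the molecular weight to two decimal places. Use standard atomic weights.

Atom tally by fragment:
  CH3 → C:1 H:3
  CH(Cl) → C:1 H:1 Cl:1
  CH(OH) → C:1 H:2 O:1
  CH(CH3) → C:2 H:4
  CH3 → C:1 H:3
Element totals:
  C: 6
  H: 13
  Cl: 1
  O: 1
Molecular formula: C6H13ClO.
  M = 6(12.011) + 13(1.008) + 35.45 + 15.999
    = 72.066 + 13.104 + 35.450 + 15.999 = 136.619

136.62 g/mol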